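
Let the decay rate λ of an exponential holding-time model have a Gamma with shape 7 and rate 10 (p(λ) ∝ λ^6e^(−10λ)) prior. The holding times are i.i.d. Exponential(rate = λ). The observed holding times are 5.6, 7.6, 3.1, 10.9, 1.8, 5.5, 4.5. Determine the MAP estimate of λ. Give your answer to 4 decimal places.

The Exponential(rate=λ) likelihood is ∝ λ^n e^(−λΣtᵢ). Here n = 7 and Σtᵢ = 5.6 + 7.6 + 3.1 + 10.9 + 1.8 + 5.5 + 4.5 = 39.
Posterior ∝ λ^6e^(−10λ) · λ^7e^(−39λ) = λ^13e^(−49λ), i.e. Gamma(14, 49).
Mode = (a−1)/b = 13/49 ≈ 0.2653.

λ̂_MAP = 0.2653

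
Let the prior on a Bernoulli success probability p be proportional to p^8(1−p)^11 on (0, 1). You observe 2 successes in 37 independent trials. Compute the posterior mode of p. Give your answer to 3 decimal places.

The prior density ∝ p^8(1−p)^11 is the kernel of Beta(9, 12).
Data: 2 successes in 37 trials. The binomial likelihood contributes p^2(1−p)^35, so the posterior is Beta(9+2, 12+35) = Beta(11, 47).
For Beta(a, b) with a, b > 1 the mode is (a−1)/(a+b−2) = 10/56 ≈ 0.179.

p̂_MAP = 0.179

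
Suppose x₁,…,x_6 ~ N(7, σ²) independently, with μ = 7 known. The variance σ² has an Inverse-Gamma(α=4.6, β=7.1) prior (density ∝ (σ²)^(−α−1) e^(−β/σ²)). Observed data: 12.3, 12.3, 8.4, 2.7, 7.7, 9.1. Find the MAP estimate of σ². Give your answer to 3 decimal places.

Sum of squared deviations about the known mean: SS = (12.3−7)² + (12.3−7)² + (8.4−7)² + (2.7−7)² + (7.7−7)² + (9.1−7)² = 81.53.
The Normal likelihood contributes (σ²)^(−n/2) exp(−SS/(2σ²)), so the posterior is Inverse-Gamma(α + n/2, β + SS/2) = Inverse-Gamma(7.6, 47.865).
The mode of Inverse-Gamma(a, b) is b/(a+1) = 47.865/8.6 ≈ 5.566.

σ̂²_MAP = 5.566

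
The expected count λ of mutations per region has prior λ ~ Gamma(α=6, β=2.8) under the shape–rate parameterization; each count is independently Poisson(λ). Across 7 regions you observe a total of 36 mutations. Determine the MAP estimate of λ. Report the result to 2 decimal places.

λ̂_MAP = 4.18

Σxᵢ = 36, n = 7.
Posterior ∝ λ^5e^(−2.8λ) · λ^36e^(−7λ) = λ^41e^(−9.8λ), i.e. Gamma(shape=42, rate=9.8).
The mode of a Gamma(a, b) with a ≥ 1 (shape–rate) is (a−1)/b = 41/9.8 ≈ 4.18.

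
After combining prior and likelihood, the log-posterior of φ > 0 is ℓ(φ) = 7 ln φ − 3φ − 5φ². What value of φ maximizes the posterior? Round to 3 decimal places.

φ̂_MAP = 0.700

ℓ'(φ) = 7/φ − 3 − 10φ. Setting this to zero and multiplying by φ: 10φ² + 3φ − 7 = 0.
φ = (−3 + √(3² + 4·10·7)) / (2·10) = (−3 + √289) / 20 = (−3 + 17)/20 = 7/10.
ℓ''(φ) = −7/φ² − 10 < 0, confirming a maximum.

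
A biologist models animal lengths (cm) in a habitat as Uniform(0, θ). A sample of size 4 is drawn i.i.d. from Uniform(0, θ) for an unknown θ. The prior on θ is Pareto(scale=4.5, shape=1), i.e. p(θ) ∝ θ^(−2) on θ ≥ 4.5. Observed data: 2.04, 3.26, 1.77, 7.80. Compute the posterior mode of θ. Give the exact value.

The Uniform(0, θ) likelihood is θ^(−n) for θ ≥ max(xᵢ), zero otherwise. Here max(xᵢ) = 7.80.
Posterior ∝ θ^(−2) · θ^(−4) = θ^(−6) on θ ≥ max(4.5, 7.80) = 7.80.
This density is strictly decreasing in θ, so the posterior mode lies at the lower boundary of the support.

θ̂_MAP = 7.80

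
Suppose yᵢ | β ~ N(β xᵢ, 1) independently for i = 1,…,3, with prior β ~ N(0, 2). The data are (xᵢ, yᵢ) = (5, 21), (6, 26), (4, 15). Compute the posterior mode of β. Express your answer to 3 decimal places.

log p(β | y) = −Σ(yᵢ − βxᵢ)²/(2·1) − β²/(2·2) + const.
Setting the derivative to zero: Σxᵢ(yᵢ − βxᵢ)/1 − β/2 = 0, so β = Σxᵢyᵢ / (Σxᵢ² + σ²/τ²).
Σxᵢyᵢ = 5·21 + 6·26 + 4·15 = 321; Σxᵢ² = 77; σ²/τ² = 0.5.
β̂_MAP = 321 / (77 + 0.5) = 321/77.5 ≈ 4.142.

β̂_MAP = 4.142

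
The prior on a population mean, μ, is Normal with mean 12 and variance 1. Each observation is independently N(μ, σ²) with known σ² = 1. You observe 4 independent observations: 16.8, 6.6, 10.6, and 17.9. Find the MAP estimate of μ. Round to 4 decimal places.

μ̂_MAP = 12.7800

n = 4; x̄ = (16.8 + 6.6 + 10.6 + 17.9)/4 = 51.9/4 = 12.975.
For a Normal prior and Normal likelihood with known variance, the posterior is Normal; its mode equals its mean, the precision-weighted average.
Prior precision 1/σ₀² = 1/1 = 1; data precision n/σ² = 4/1 = 4.
μ̂ = (1·12 + 4·12.975) / (1 + 4) = 63.9/5 = 12.7800.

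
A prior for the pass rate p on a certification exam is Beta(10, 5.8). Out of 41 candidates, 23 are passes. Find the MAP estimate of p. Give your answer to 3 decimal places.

Prior: Beta(10, 5.8).
Data: 23 successes in 41 trials. The binomial likelihood contributes p^23(1−p)^18, so the posterior is Beta(10+23, 5.8+18) = Beta(33, 23.8).
For Beta(a, b) with a, b > 1 the mode is (a−1)/(a+b−2) = 32/54.8 ≈ 0.584.

p̂_MAP = 0.584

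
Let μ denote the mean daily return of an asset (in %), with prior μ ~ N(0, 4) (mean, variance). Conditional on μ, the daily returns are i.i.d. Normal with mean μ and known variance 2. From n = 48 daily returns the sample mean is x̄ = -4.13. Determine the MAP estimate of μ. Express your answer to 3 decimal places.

n = 48, x̄ = -4.13.
For a Normal prior and Normal likelihood with known variance, the posterior is Normal; its mode equals its mean, the precision-weighted average.
Prior precision 1/σ₀² = 1/4 = 0.25; data precision n/σ² = 48/2 = 24.
μ̂ = (0.25·0 + 24·(-4.13)) / (0.25 + 24) = (-99.12)/24.25 = -9912/2425 ≈ -4.087.

μ̂_MAP = -4.087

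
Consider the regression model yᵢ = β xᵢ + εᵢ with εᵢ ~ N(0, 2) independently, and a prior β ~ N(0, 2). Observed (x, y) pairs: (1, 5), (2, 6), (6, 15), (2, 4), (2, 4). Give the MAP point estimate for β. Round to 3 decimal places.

log p(β | y) = −Σ(yᵢ − βxᵢ)²/(2·2) − β²/(2·2) + const.
Setting the derivative to zero: Σxᵢ(yᵢ − βxᵢ)/2 − β/2 = 0, so β = Σxᵢyᵢ / (Σxᵢ² + σ²/τ²).
Σxᵢyᵢ = 1·5 + 2·6 + 6·15 + 2·4 + 2·4 = 123; Σxᵢ² = 49; σ²/τ² = 1.
β̂_MAP = 123 / (49 + 1) = 123/50 ≈ 2.460.

β̂_MAP = 2.460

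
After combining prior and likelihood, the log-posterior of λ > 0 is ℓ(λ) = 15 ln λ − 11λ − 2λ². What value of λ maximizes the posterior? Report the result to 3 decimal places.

ℓ'(λ) = 15/λ − 11 − 4λ. Setting this to zero and multiplying by λ: 4λ² + 11λ − 15 = 0.
λ = (−11 + √(11² + 4·4·15)) / (2·4) = (−11 + √361) / 8 = (−11 + 19)/8 = 1.
ℓ''(λ) = −15/λ² − 4 < 0, confirming a maximum.

λ̂_MAP = 1.000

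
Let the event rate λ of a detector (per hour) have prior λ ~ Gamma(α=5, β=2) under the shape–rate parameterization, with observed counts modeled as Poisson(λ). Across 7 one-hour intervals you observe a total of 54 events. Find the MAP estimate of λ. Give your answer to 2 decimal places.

Σxᵢ = 54, n = 7.
Posterior ∝ λ^4e^(−2λ) · λ^54e^(−7λ) = λ^58e^(−9λ), i.e. Gamma(shape=59, rate=9).
The mode of a Gamma(a, b) with a ≥ 1 (shape–rate) is (a−1)/b = 58/9 ≈ 6.44.

λ̂_MAP = 6.44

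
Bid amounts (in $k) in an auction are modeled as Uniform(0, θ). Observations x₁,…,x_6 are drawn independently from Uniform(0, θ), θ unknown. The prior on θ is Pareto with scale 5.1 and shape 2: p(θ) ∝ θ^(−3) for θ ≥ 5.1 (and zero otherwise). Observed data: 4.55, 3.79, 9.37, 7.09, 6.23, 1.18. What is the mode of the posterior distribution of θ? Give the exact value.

θ̂_MAP = 9.37

The Uniform(0, θ) likelihood is θ^(−n) for θ ≥ max(xᵢ), zero otherwise. Here max(xᵢ) = 9.37.
Posterior ∝ θ^(−3) · θ^(−6) = θ^(−9) on θ ≥ max(5.1, 9.37) = 9.37.
This density is strictly decreasing in θ, so the posterior mode lies at the lower boundary of the support.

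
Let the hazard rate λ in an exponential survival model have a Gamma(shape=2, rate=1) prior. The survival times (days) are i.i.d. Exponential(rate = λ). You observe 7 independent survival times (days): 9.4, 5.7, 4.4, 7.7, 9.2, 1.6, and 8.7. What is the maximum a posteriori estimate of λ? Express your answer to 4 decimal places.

The Exponential(rate=λ) likelihood is ∝ λ^n e^(−λΣtᵢ). Here n = 7 and Σtᵢ = 9.4 + 5.7 + 4.4 + 7.7 + 9.2 + 1.6 + 8.7 = 46.7.
Posterior ∝ λe^(−1λ) · λ^7e^(−46.7λ) = λ^8e^(−47.7λ), i.e. Gamma(9, 47.7).
Mode = (a−1)/b = 8/47.7 ≈ 0.1677.

λ̂_MAP = 0.1677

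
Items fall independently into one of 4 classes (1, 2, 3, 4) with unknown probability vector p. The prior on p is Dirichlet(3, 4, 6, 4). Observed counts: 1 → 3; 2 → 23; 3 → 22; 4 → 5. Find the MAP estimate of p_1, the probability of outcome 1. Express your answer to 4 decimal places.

MAP estimate: 0.0758

The posterior is Dirichlet(αᵢ + nᵢ) = Dirichlet(6, 27, 28, 9).
For a Dirichlet(a₁,…,a_K) with all aᵢ > 1, the mode has j-th component (aⱼ − 1)/(Σaᵢ − K).
Here Σaᵢ = 70 and K = 4, so p_1 = (6 − 1)/(70 − 4) = 5/66 ≈ 0.0758.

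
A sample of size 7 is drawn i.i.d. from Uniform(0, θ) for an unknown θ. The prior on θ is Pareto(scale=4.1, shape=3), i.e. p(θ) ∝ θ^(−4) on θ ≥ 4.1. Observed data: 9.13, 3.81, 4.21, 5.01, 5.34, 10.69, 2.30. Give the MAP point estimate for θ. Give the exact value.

The Uniform(0, θ) likelihood is θ^(−n) for θ ≥ max(xᵢ), zero otherwise. Here max(xᵢ) = 10.69.
Posterior ∝ θ^(−4) · θ^(−7) = θ^(−11) on θ ≥ max(4.1, 10.69) = 10.69.
This density is strictly decreasing in θ, so the posterior mode lies at the lower boundary of the support.

θ̂_MAP = 10.69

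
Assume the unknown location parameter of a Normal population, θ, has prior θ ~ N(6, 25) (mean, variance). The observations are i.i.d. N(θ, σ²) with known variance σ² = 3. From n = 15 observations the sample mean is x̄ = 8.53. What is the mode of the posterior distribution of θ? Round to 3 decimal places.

n = 15, x̄ = 8.53.
For a Normal prior and Normal likelihood with known variance, the posterior is Normal; its mode equals its mean, the precision-weighted average.
Prior precision 1/σ₀² = 1/25 = 0.04; data precision n/σ² = 15/3 = 5.
θ̂ = (0.04·6 + 5·8.53) / (0.04 + 5) = 42.89/5.04 = 4289/504 ≈ 8.510.

θ̂_MAP = 8.510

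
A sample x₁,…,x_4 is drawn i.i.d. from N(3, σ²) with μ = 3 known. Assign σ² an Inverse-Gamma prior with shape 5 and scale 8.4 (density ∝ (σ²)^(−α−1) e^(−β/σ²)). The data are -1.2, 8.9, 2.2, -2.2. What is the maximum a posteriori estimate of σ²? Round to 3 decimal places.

Sum of squared deviations about the known mean: SS = (-1.2−3)² + (8.9−3)² + (2.2−3)² + (-2.2−3)² = 80.13.
The Normal likelihood contributes (σ²)^(−n/2) exp(−SS/(2σ²)), so the posterior is Inverse-Gamma(α + n/2, β + SS/2) = Inverse-Gamma(7, 48.465).
The mode of Inverse-Gamma(a, b) is b/(a+1) = 48.465/8 ≈ 6.058.

σ̂²_MAP = 6.058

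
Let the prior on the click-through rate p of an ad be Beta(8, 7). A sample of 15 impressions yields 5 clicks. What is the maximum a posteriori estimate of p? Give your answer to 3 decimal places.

Prior: Beta(8, 7).
Data: 5 successes in 15 trials. The binomial likelihood contributes p^5(1−p)^10, so the posterior is Beta(8+5, 7+10) = Beta(13, 17).
For Beta(a, b) with a, b > 1 the mode is (a−1)/(a+b−2) = 12/28 ≈ 0.429.

p̂_MAP = 0.429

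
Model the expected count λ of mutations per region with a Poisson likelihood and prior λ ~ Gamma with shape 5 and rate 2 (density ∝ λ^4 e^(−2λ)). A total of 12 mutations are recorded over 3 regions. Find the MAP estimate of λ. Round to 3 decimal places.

λ̂_MAP = 3.200

Σxᵢ = 12, n = 3.
Posterior ∝ λ^4e^(−2λ) · λ^12e^(−3λ) = λ^16e^(−5λ), i.e. Gamma(shape=17, rate=5).
The mode of a Gamma(a, b) with a ≥ 1 (shape–rate) is (a−1)/b = 16/5 ≈ 3.200.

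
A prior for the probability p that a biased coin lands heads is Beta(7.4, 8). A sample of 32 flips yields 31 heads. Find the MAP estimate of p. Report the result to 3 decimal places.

p̂_MAP = 0.824

Prior: Beta(7.4, 8).
Data: 31 successes in 32 trials. The binomial likelihood contributes p^31(1−p)^1, so the posterior is Beta(7.4+31, 8+1) = Beta(38.4, 9).
For Beta(a, b) with a, b > 1 the mode is (a−1)/(a+b−2) = 37.4/45.4 ≈ 0.824.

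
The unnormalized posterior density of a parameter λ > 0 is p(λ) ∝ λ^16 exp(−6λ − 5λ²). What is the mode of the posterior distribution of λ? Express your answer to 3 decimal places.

λ̂_MAP = 1.000

ℓ'(λ) = 16/λ − 6 − 10λ. Setting this to zero and multiplying by λ: 10λ² + 6λ − 16 = 0.
λ = (−6 + √(6² + 4·10·16)) / (2·10) = (−6 + √676) / 20 = (−6 + 26)/20 = 1.
ℓ''(λ) = −16/λ² − 10 < 0, confirming a maximum.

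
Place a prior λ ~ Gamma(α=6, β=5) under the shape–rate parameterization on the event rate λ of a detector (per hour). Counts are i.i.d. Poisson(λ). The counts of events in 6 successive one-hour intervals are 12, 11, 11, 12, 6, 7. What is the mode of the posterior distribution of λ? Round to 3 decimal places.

Σxᵢ = 12+11+11+12+6+7 = 59, with n = 6.
Posterior ∝ λ^5e^(−5λ) · λ^59e^(−6λ) = λ^64e^(−11λ), i.e. Gamma(shape=65, rate=11).
The mode of a Gamma(a, b) with a ≥ 1 (shape–rate) is (a−1)/b = 64/11 ≈ 5.818.

λ̂_MAP = 5.818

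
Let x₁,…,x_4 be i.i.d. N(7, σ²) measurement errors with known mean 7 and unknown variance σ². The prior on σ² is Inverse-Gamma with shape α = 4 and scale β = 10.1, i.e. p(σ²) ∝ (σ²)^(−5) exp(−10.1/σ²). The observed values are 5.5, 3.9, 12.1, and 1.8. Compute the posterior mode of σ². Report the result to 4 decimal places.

Sum of squared deviations about the known mean: SS = (5.5−7)² + (3.9−7)² + (12.1−7)² + (1.8−7)² = 64.91.
The Normal likelihood contributes (σ²)^(−n/2) exp(−SS/(2σ²)), so the posterior is Inverse-Gamma(α + n/2, β + SS/2) = Inverse-Gamma(6, 42.555).
The mode of Inverse-Gamma(a, b) is b/(a+1) = 42.555/7 ≈ 6.0793.

σ̂²_MAP = 6.0793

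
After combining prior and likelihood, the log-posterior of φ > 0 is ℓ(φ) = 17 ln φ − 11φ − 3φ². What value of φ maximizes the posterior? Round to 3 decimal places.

ℓ'(φ) = 17/φ − 11 − 6φ. Setting this to zero and multiplying by φ: 6φ² + 11φ − 17 = 0.
φ = (−11 + √(11² + 4·6·17)) / (2·6) = (−11 + √529) / 12 = (−11 + 23)/12 = 1.
ℓ''(φ) = −17/φ² − 6 < 0, confirming a maximum.

φ̂_MAP = 1.000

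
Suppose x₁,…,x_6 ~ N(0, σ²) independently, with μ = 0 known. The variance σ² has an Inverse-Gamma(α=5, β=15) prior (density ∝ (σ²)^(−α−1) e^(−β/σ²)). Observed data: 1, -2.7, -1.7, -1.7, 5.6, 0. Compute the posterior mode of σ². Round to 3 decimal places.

Sum of squared deviations about the known mean: SS = (1−0)² + (-2.7−0)² + (-1.7−0)² + (-1.7−0)² + (5.6−0)² + (0−0)² = 45.43.
The Normal likelihood contributes (σ²)^(−n/2) exp(−SS/(2σ²)), so the posterior is Inverse-Gamma(α + n/2, β + SS/2) = Inverse-Gamma(8, 37.715).
The mode of Inverse-Gamma(a, b) is b/(a+1) = 37.715/9 ≈ 4.191.

σ̂²_MAP = 4.191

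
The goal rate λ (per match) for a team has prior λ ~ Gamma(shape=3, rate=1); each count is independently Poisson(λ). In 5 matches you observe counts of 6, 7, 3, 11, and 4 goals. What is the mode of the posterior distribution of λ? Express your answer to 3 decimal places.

λ̂_MAP = 5.500

Σxᵢ = 6+7+3+11+4 = 31, with n = 5.
Posterior ∝ λ^2e^(−1λ) · λ^31e^(−5λ) = λ^33e^(−6λ), i.e. Gamma(shape=34, rate=6).
The mode of a Gamma(a, b) with a ≥ 1 (shape–rate) is (a−1)/b = 33/6 ≈ 5.500.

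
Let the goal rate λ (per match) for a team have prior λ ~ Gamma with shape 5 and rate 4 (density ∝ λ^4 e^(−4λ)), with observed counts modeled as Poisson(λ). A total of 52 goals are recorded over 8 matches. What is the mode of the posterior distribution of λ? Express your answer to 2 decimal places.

λ̂_MAP = 4.67

Σxᵢ = 52, n = 8.
Posterior ∝ λ^4e^(−4λ) · λ^52e^(−8λ) = λ^56e^(−12λ), i.e. Gamma(shape=57, rate=12).
The mode of a Gamma(a, b) with a ≥ 1 (shape–rate) is (a−1)/b = 56/12 ≈ 4.67.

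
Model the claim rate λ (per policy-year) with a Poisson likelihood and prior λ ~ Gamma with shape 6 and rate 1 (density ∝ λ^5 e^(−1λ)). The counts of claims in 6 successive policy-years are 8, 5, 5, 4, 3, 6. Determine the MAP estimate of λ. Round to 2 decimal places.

λ̂_MAP = 5.14

Σxᵢ = 8+5+5+4+3+6 = 31, with n = 6.
Posterior ∝ λ^5e^(−1λ) · λ^31e^(−6λ) = λ^36e^(−7λ), i.e. Gamma(shape=37, rate=7).
The mode of a Gamma(a, b) with a ≥ 1 (shape–rate) is (a−1)/b = 36/7 ≈ 5.14.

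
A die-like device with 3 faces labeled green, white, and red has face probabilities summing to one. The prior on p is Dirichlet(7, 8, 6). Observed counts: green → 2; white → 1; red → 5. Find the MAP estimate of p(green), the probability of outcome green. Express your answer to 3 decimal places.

The posterior is Dirichlet(αᵢ + nᵢ) = Dirichlet(9, 9, 11).
For a Dirichlet(a₁,…,a_K) with all aᵢ > 1, the mode has j-th component (aⱼ − 1)/(Σaᵢ − K).
Here Σaᵢ = 29 and K = 3, so p(green) = (9 − 1)/(29 − 3) = 8/26 ≈ 0.308.

MAP estimate of p(green) = 0.308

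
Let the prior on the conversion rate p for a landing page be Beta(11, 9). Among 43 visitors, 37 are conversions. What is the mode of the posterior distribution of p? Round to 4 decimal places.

Prior: Beta(11, 9).
Data: 37 successes in 43 trials. The binomial likelihood contributes p^37(1−p)^6, so the posterior is Beta(11+37, 9+6) = Beta(48, 15).
For Beta(a, b) with a, b > 1 the mode is (a−1)/(a+b−2) = 47/61 ≈ 0.7705.

p̂_MAP = 0.7705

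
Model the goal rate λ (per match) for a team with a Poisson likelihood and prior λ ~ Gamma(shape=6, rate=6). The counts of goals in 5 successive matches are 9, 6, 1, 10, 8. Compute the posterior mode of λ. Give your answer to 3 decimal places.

λ̂_MAP = 3.545

Σxᵢ = 9+6+1+10+8 = 34, with n = 5.
Posterior ∝ λ^5e^(−6λ) · λ^34e^(−5λ) = λ^39e^(−11λ), i.e. Gamma(shape=40, rate=11).
The mode of a Gamma(a, b) with a ≥ 1 (shape–rate) is (a−1)/b = 39/11 ≈ 3.545.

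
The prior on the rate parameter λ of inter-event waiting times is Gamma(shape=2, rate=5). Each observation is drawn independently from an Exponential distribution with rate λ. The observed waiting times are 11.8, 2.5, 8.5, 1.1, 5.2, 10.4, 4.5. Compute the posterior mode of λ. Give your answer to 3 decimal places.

λ̂_MAP = 0.163

The Exponential(rate=λ) likelihood is ∝ λ^n e^(−λΣtᵢ). Here n = 7 and Σtᵢ = 11.8 + 2.5 + 8.5 + 1.1 + 5.2 + 10.4 + 4.5 = 44.
Posterior ∝ λe^(−5λ) · λ^7e^(−44λ) = λ^8e^(−49λ), i.e. Gamma(9, 49).
Mode = (a−1)/b = 8/49 ≈ 0.163.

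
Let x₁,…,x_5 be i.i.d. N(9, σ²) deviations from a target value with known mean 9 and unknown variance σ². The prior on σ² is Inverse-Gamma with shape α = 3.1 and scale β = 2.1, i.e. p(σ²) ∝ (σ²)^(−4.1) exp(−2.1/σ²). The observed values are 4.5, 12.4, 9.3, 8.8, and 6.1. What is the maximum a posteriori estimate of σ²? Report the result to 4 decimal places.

σ̂²_MAP = 3.3750

Sum of squared deviations about the known mean: SS = (4.5−9)² + (12.4−9)² + (9.3−9)² + (8.8−9)² + (6.1−9)² = 40.35.
The Normal likelihood contributes (σ²)^(−n/2) exp(−SS/(2σ²)), so the posterior is Inverse-Gamma(α + n/2, β + SS/2) = Inverse-Gamma(5.6, 22.275).
The mode of Inverse-Gamma(a, b) is b/(a+1) = 22.275/6.6 ≈ 3.3750.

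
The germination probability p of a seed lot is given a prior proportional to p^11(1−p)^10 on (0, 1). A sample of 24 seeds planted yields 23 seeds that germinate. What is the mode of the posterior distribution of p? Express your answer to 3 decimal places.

The prior density ∝ p^11(1−p)^10 is the kernel of Beta(12, 11).
Data: 23 successes in 24 trials. The binomial likelihood contributes p^23(1−p)^1, so the posterior is Beta(12+23, 11+1) = Beta(35, 12).
For Beta(a, b) with a, b > 1 the mode is (a−1)/(a+b−2) = 34/45 ≈ 0.756.

p̂_MAP = 0.756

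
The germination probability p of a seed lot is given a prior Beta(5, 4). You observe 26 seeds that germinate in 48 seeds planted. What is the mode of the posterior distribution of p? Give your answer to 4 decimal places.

p̂_MAP = 0.5455

Prior: Beta(5, 4).
Data: 26 successes in 48 trials. The binomial likelihood contributes p^26(1−p)^22, so the posterior is Beta(5+26, 4+22) = Beta(31, 26).
For Beta(a, b) with a, b > 1 the mode is (a−1)/(a+b−2) = 30/55 ≈ 0.5455.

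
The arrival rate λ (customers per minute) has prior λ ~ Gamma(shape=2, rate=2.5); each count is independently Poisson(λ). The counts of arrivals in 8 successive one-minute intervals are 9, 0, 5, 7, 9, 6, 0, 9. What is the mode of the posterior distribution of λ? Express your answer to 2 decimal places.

λ̂_MAP = 4.38

Σxᵢ = 9+0+5+7+9+6+0+9 = 45, with n = 8.
Posterior ∝ λe^(−2.5λ) · λ^45e^(−8λ) = λ^46e^(−10.5λ), i.e. Gamma(shape=47, rate=10.5).
The mode of a Gamma(a, b) with a ≥ 1 (shape–rate) is (a−1)/b = 46/10.5 ≈ 4.38.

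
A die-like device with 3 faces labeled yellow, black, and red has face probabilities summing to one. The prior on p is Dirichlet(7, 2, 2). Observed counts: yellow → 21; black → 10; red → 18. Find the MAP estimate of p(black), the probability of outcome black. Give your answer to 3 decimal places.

The posterior is Dirichlet(αᵢ + nᵢ) = Dirichlet(28, 12, 20).
For a Dirichlet(a₁,…,a_K) with all aᵢ > 1, the mode has j-th component (aⱼ − 1)/(Σaᵢ − K).
Here Σaᵢ = 60 and K = 3, so p(black) = (12 − 1)/(60 − 3) = 11/57 ≈ 0.193.

MAP estimate of p(black) = 0.193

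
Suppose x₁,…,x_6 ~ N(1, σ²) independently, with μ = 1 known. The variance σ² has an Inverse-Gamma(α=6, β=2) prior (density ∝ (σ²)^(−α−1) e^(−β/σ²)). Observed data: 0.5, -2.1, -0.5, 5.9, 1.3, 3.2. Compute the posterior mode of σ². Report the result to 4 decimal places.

σ̂²_MAP = 2.2525

Sum of squared deviations about the known mean: SS = (0.5−1)² + (-2.1−1)² + (-0.5−1)² + (5.9−1)² + (1.3−1)² + (3.2−1)² = 41.05.
The Normal likelihood contributes (σ²)^(−n/2) exp(−SS/(2σ²)), so the posterior is Inverse-Gamma(α + n/2, β + SS/2) = Inverse-Gamma(9, 22.525).
The mode of Inverse-Gamma(a, b) is b/(a+1) = 22.525/10 ≈ 2.2525.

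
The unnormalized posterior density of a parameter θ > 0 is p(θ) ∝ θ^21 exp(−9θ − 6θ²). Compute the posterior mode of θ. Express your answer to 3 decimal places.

θ̂_MAP = 1.000

ℓ'(θ) = 21/θ − 9 − 12θ. Setting this to zero and multiplying by θ: 12θ² + 9θ − 21 = 0.
θ = (−9 + √(9² + 4·12·21)) / (2·12) = (−9 + √1089) / 24 = (−9 + 33)/24 = 1.
ℓ''(θ) = −21/θ² − 12 < 0, confirming a maximum.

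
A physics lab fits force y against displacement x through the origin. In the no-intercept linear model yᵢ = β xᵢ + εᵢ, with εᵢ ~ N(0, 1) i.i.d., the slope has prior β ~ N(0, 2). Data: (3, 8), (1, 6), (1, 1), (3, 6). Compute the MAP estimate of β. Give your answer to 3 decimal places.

log p(β | y) = −Σ(yᵢ − βxᵢ)²/(2·1) − β²/(2·2) + const.
Setting the derivative to zero: Σxᵢ(yᵢ − βxᵢ)/1 − β/2 = 0, so β = Σxᵢyᵢ / (Σxᵢ² + σ²/τ²).
Σxᵢyᵢ = 3·8 + 1·6 + 1·1 + 3·6 = 49; Σxᵢ² = 20; σ²/τ² = 0.5.
β̂_MAP = 49 / (20 + 0.5) = 49/20.5 ≈ 2.390.

β̂_MAP = 2.390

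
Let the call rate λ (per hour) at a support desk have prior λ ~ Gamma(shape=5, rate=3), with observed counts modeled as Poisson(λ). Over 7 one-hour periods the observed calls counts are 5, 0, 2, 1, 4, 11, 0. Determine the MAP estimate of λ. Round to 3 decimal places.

Σxᵢ = 5+0+2+1+4+11+0 = 23, with n = 7.
Posterior ∝ λ^4e^(−3λ) · λ^23e^(−7λ) = λ^27e^(−10λ), i.e. Gamma(shape=28, rate=10).
The mode of a Gamma(a, b) with a ≥ 1 (shape–rate) is (a−1)/b = 27/10 ≈ 2.700.

λ̂_MAP = 2.700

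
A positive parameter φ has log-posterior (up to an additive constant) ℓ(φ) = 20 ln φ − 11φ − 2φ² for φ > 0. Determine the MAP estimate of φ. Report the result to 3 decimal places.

ℓ'(φ) = 20/φ − 11 − 4φ. Setting this to zero and multiplying by φ: 4φ² + 11φ − 20 = 0.
φ = (−11 + √(11² + 4·4·20)) / (2·4) = (−11 + √441) / 8 = (−11 + 21)/8 = 5/4.
ℓ''(φ) = −20/φ² − 4 < 0, confirming a maximum.

φ̂_MAP = 1.250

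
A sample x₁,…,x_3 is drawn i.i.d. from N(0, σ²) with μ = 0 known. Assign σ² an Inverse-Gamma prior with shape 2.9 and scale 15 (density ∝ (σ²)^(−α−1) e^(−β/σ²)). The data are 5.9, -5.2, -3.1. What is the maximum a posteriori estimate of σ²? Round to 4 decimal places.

Sum of squared deviations about the known mean: SS = (5.9−0)² + (-5.2−0)² + (-3.1−0)² = 71.46.
The Normal likelihood contributes (σ²)^(−n/2) exp(−SS/(2σ²)), so the posterior is Inverse-Gamma(α + n/2, β + SS/2) = Inverse-Gamma(4.4, 50.73).
The mode of Inverse-Gamma(a, b) is b/(a+1) = 50.73/5.4 ≈ 9.3944.

σ̂²_MAP = 9.3944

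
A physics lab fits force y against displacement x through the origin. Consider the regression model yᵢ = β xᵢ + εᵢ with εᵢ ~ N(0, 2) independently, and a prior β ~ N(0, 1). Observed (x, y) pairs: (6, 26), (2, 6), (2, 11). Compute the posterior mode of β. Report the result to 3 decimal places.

log p(β | y) = −Σ(yᵢ − βxᵢ)²/(2·2) − β²/(2·1) + const.
Setting the derivative to zero: Σxᵢ(yᵢ − βxᵢ)/2 − β/1 = 0, so β = Σxᵢyᵢ / (Σxᵢ² + σ²/τ²).
Σxᵢyᵢ = 6·26 + 2·6 + 2·11 = 190; Σxᵢ² = 44; σ²/τ² = 2.
β̂_MAP = 190 / (44 + 2) = 190/46 ≈ 4.130.

β̂_MAP = 4.130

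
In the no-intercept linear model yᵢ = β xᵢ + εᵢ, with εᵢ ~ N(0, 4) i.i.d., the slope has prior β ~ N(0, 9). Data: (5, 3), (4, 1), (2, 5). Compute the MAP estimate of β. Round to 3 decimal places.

log p(β | y) = −Σ(yᵢ − βxᵢ)²/(2·4) − β²/(2·9) + const.
Setting the derivative to zero: Σxᵢ(yᵢ − βxᵢ)/4 − β/9 = 0, so β = Σxᵢyᵢ / (Σxᵢ² + σ²/τ²).
Σxᵢyᵢ = 5·3 + 4·1 + 2·5 = 29; Σxᵢ² = 45; σ²/τ² = 4/9.
β̂_MAP = 29 / (45 + 4/9) = 29/(409/9) = 261/409 ≈ 0.638.

β̂_MAP = 0.638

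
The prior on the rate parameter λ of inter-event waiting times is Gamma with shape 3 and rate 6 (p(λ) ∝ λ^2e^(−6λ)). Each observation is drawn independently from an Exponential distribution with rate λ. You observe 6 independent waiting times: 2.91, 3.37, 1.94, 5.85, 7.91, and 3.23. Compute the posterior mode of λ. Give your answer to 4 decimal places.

λ̂_MAP = 0.2563

The Exponential(rate=λ) likelihood is ∝ λ^n e^(−λΣtᵢ). Here n = 6 and Σtᵢ = 2.91 + 3.37 + 1.94 + 5.85 + 7.91 + 3.23 = 25.21.
Posterior ∝ λ^2e^(−6λ) · λ^6e^(−25.21λ) = λ^8e^(−31.21λ), i.e. Gamma(9, 31.21).
Mode = (a−1)/b = 8/31.21 ≈ 0.2563.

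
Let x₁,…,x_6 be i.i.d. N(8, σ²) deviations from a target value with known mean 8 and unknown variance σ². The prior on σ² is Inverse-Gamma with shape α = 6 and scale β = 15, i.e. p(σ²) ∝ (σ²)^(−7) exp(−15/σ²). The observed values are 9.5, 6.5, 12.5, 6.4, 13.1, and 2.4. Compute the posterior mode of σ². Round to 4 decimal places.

Sum of squared deviations about the known mean: SS = (9.5−8)² + (6.5−8)² + (12.5−8)² + (6.4−8)² + (13.1−8)² + (2.4−8)² = 84.68.
The Normal likelihood contributes (σ²)^(−n/2) exp(−SS/(2σ²)), so the posterior is Inverse-Gamma(α + n/2, β + SS/2) = Inverse-Gamma(9, 57.34).
The mode of Inverse-Gamma(a, b) is b/(a+1) = 57.34/10 ≈ 5.7340.

σ̂²_MAP = 5.7340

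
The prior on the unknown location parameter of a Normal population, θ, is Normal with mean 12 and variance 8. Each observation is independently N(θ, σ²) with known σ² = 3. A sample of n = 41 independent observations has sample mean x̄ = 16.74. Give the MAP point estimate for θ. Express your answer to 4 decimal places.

θ̂_MAP = 16.6970

n = 41, x̄ = 16.74.
For a Normal prior and Normal likelihood with known variance, the posterior is Normal; its mode equals its mean, the precision-weighted average.
Prior precision 1/σ₀² = 1/8 = 0.125; data precision n/σ² = 41/3.
θ̂ = (0.125·12 + (41/3)·16.74) / (0.125 + 41/3) = 230.28/(331/24) = 138168/8275 ≈ 16.6970.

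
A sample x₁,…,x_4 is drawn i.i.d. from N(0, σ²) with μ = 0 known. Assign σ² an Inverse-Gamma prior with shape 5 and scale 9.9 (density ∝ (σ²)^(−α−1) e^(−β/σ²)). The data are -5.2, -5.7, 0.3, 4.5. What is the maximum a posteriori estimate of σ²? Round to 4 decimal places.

Sum of squared deviations about the known mean: SS = (-5.2−0)² + (-5.7−0)² + (0.3−0)² + (4.5−0)² = 79.87.
The Normal likelihood contributes (σ²)^(−n/2) exp(−SS/(2σ²)), so the posterior is Inverse-Gamma(α + n/2, β + SS/2) = Inverse-Gamma(7, 49.835).
The mode of Inverse-Gamma(a, b) is b/(a+1) = 49.835/8 ≈ 6.2294.

σ̂²_MAP = 6.2294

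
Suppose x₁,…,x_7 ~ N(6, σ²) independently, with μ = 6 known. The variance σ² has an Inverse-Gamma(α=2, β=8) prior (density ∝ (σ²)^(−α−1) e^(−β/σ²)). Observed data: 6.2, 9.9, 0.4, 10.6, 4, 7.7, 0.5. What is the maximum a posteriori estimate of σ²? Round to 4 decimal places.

Sum of squared deviations about the known mean: SS = (6.2−6)² + (9.9−6)² + (0.4−6)² + (10.6−6)² + (4−6)² + (7.7−6)² + (0.5−6)² = 104.91.
The Normal likelihood contributes (σ²)^(−n/2) exp(−SS/(2σ²)), so the posterior is Inverse-Gamma(α + n/2, β + SS/2) = Inverse-Gamma(5.5, 60.455).
The mode of Inverse-Gamma(a, b) is b/(a+1) = 60.455/6.5 ≈ 9.3008.

σ̂²_MAP = 9.3008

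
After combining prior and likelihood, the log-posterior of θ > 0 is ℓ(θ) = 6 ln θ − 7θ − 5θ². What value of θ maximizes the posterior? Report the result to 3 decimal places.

ℓ'(θ) = 6/θ − 7 − 10θ. Setting this to zero and multiplying by θ: 10θ² + 7θ − 6 = 0.
θ = (−7 + √(7² + 4·10·6)) / (2·10) = (−7 + √289) / 20 = (−7 + 17)/20 = 1/2.
ℓ''(θ) = −6/θ² − 10 < 0, confirming a maximum.

θ̂_MAP = 0.500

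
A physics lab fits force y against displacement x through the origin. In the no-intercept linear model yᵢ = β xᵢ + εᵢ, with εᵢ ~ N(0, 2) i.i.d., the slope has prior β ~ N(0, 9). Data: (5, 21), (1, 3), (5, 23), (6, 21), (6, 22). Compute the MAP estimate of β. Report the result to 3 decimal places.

β̂_MAP = 3.904

log p(β | y) = −Σ(yᵢ − βxᵢ)²/(2·2) − β²/(2·9) + const.
Setting the derivative to zero: Σxᵢ(yᵢ − βxᵢ)/2 − β/9 = 0, so β = Σxᵢyᵢ / (Σxᵢ² + σ²/τ²).
Σxᵢyᵢ = 5·21 + 1·3 + 5·23 + 6·21 + 6·22 = 481; Σxᵢ² = 123; σ²/τ² = 2/9.
β̂_MAP = 481 / (123 + 2/9) = 481/(1109/9) = 4329/1109 ≈ 3.904.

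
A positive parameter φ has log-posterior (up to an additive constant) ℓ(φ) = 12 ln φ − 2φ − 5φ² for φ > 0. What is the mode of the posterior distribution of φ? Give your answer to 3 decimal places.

ℓ'(φ) = 12/φ − 2 − 10φ. Setting this to zero and multiplying by φ: 10φ² + 2φ − 12 = 0.
φ = (−2 + √(2² + 4·10·12)) / (2·10) = (−2 + √484) / 20 = (−2 + 22)/20 = 1.
ℓ''(φ) = −12/φ² − 10 < 0, confirming a maximum.

φ̂_MAP = 1.000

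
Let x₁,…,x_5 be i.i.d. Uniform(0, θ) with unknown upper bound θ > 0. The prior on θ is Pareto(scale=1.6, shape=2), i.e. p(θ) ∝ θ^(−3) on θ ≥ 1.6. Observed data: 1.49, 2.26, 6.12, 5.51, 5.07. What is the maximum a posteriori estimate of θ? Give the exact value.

θ̂_MAP = 6.12

The Uniform(0, θ) likelihood is θ^(−n) for θ ≥ max(xᵢ), zero otherwise. Here max(xᵢ) = 6.12.
Posterior ∝ θ^(−3) · θ^(−5) = θ^(−8) on θ ≥ max(1.6, 6.12) = 6.12.
This density is strictly decreasing in θ, so the posterior mode lies at the lower boundary of the support.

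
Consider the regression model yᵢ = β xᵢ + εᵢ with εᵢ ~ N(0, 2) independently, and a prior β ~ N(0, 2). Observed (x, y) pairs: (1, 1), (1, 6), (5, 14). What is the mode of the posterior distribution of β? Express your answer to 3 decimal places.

β̂_MAP = 2.750

log p(β | y) = −Σ(yᵢ − βxᵢ)²/(2·2) − β²/(2·2) + const.
Setting the derivative to zero: Σxᵢ(yᵢ − βxᵢ)/2 − β/2 = 0, so β = Σxᵢyᵢ / (Σxᵢ² + σ²/τ²).
Σxᵢyᵢ = 1·1 + 1·6 + 5·14 = 77; Σxᵢ² = 27; σ²/τ² = 1.
β̂_MAP = 77 / (27 + 1) = 77/28 ≈ 2.750.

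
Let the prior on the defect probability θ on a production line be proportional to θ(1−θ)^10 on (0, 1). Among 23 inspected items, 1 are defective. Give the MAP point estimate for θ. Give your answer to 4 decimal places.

The prior density ∝ θ(1−θ)^10 is the kernel of Beta(2, 11).
Data: 1 success in 23 trials. The binomial likelihood contributes θ(1−θ)^22, so the posterior is Beta(2+1, 11+22) = Beta(3, 33).
For Beta(a, b) with a, b > 1 the mode is (a−1)/(a+b−2) = 2/34 ≈ 0.0588.

θ̂_MAP = 0.0588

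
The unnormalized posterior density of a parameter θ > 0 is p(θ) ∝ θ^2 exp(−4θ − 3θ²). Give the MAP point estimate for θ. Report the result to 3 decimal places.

θ̂_MAP = 0.333

ℓ'(θ) = 2/θ − 4 − 6θ. Setting this to zero and multiplying by θ: 6θ² + 4θ − 2 = 0.
θ = (−4 + √(4² + 4·6·2)) / (2·6) = (−4 + √64) / 12 = (−4 + 8)/12 = 1/3.
ℓ''(θ) = −2/θ² − 6 < 0, confirming a maximum.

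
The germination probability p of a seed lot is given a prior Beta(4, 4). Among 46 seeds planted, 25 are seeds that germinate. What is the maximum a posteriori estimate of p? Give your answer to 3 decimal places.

p̂_MAP = 0.538

Prior: Beta(4, 4).
Data: 25 successes in 46 trials. The binomial likelihood contributes p^25(1−p)^21, so the posterior is Beta(4+25, 4+21) = Beta(29, 25).
For Beta(a, b) with a, b > 1 the mode is (a−1)/(a+b−2) = 28/52 ≈ 0.538.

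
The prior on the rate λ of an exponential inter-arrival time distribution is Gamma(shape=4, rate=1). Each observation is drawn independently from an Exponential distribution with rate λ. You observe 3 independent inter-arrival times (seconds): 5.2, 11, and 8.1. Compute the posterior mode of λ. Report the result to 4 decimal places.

λ̂_MAP = 0.2372

The Exponential(rate=λ) likelihood is ∝ λ^n e^(−λΣtᵢ). Here n = 3 and Σtᵢ = 5.2 + 11 + 8.1 = 24.3.
Posterior ∝ λ^3e^(−1λ) · λ^3e^(−24.3λ) = λ^6e^(−25.3λ), i.e. Gamma(7, 25.3).
Mode = (a−1)/b = 6/25.3 ≈ 0.2372.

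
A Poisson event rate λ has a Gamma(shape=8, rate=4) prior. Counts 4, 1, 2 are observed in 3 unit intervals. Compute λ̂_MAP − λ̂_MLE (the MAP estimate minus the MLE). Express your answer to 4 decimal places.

MAP − MLE = -0.3333

Σxᵢ = 7. Posterior is Gamma(15, 7); MAP = (15−1)/7 = 14/7 ≈ 2.00000.
MLE = x̄ = 7/3 ≈ 2.33333.
Difference = 14/7 − 7/3 = -1/3 ≈ -0.3333.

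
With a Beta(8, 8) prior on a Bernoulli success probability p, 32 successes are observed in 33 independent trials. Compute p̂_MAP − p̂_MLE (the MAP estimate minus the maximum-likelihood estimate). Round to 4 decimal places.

MAP − MLE = -0.1399

Posterior is Beta(40, 9); MAP = (40−1)/(49−2) = 39/47 ≈ 0.82979.
MLE ignores the prior: p̂_MLE = k/n = 32/33 ≈ 0.96970.
Difference = 39/47 − 32/33 = -217/1551 ≈ -0.1399.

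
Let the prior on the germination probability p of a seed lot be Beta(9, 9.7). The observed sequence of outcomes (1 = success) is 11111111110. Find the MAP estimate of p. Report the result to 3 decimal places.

Prior: Beta(9, 9.7).
Data: 10 successes in 11 trials (from the sequence). The binomial likelihood contributes p^10(1−p)^1, so the posterior is Beta(9+10, 9.7+1) = Beta(19, 10.7).
For Beta(a, b) with a, b > 1 the mode is (a−1)/(a+b−2) = 18/27.7 ≈ 0.650.

p̂_MAP = 0.650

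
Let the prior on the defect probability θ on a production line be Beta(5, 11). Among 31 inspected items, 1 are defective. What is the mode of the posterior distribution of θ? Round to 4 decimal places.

θ̂_MAP = 0.1111

Prior: Beta(5, 11).
Data: 1 success in 31 trials. The binomial likelihood contributes θ(1−θ)^30, so the posterior is Beta(5+1, 11+30) = Beta(6, 41).
For Beta(a, b) with a, b > 1 the mode is (a−1)/(a+b−2) = 5/45 ≈ 0.1111.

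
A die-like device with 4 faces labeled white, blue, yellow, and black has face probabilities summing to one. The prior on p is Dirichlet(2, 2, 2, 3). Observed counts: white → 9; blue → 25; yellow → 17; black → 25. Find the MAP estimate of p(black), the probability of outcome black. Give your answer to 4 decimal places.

The posterior is Dirichlet(αᵢ + nᵢ) = Dirichlet(11, 27, 19, 28).
For a Dirichlet(a₁,…,a_K) with all aᵢ > 1, the mode has j-th component (aⱼ − 1)/(Σaᵢ − K).
Here Σaᵢ = 85 and K = 4, so p(black) = (28 − 1)/(85 − 4) = 27/81 ≈ 0.3333.

MAP estimate of p(black) = 0.3333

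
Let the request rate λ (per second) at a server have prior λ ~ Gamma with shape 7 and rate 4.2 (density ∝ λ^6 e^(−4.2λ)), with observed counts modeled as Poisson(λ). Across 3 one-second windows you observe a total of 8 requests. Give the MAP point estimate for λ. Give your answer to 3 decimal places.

λ̂_MAP = 1.944

Σxᵢ = 8, n = 3.
Posterior ∝ λ^6e^(−4.2λ) · λ^8e^(−3λ) = λ^14e^(−7.2λ), i.e. Gamma(shape=15, rate=7.2).
The mode of a Gamma(a, b) with a ≥ 1 (shape–rate) is (a−1)/b = 14/7.2 ≈ 1.944.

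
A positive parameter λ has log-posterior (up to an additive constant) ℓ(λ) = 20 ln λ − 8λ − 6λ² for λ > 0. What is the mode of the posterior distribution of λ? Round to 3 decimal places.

ℓ'(λ) = 20/λ − 8 − 12λ. Setting this to zero and multiplying by λ: 12λ² + 8λ − 20 = 0.
λ = (−8 + √(8² + 4·12·20)) / (2·12) = (−8 + √1024) / 24 = (−8 + 32)/24 = 1.
ℓ''(λ) = −20/λ² − 12 < 0, confirming a maximum.

λ̂_MAP = 1.000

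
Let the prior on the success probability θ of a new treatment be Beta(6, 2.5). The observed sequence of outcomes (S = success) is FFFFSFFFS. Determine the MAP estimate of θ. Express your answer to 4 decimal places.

θ̂_MAP = 0.4516

Prior: Beta(6, 2.5).
Data: 2 successes in 9 trials (from the sequence). The binomial likelihood contributes θ^2(1−θ)^7, so the posterior is Beta(6+2, 2.5+7) = Beta(8, 9.5).
For Beta(a, b) with a, b > 1 the mode is (a−1)/(a+b−2) = 7/15.5 ≈ 0.4516.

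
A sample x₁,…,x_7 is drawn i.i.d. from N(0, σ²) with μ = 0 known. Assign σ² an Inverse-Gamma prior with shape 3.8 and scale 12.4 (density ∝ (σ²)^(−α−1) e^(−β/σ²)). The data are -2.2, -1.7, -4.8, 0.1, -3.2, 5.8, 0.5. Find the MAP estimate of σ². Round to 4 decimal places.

σ̂²_MAP = 6.0066

Sum of squared deviations about the known mean: SS = (-2.2−0)² + (-1.7−0)² + (-4.8−0)² + (0.1−0)² + (-3.2−0)² + (5.8−0)² + (0.5−0)² = 74.91.
The Normal likelihood contributes (σ²)^(−n/2) exp(−SS/(2σ²)), so the posterior is Inverse-Gamma(α + n/2, β + SS/2) = Inverse-Gamma(7.3, 49.855).
The mode of Inverse-Gamma(a, b) is b/(a+1) = 49.855/8.3 ≈ 6.0066.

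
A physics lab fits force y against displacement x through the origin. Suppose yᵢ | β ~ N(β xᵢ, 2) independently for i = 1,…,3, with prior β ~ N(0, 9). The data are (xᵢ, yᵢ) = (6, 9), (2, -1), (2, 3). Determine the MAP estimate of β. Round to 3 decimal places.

β̂_MAP = 1.312

log p(β | y) = −Σ(yᵢ − βxᵢ)²/(2·2) − β²/(2·9) + const.
Setting the derivative to zero: Σxᵢ(yᵢ − βxᵢ)/2 − β/9 = 0, so β = Σxᵢyᵢ / (Σxᵢ² + σ²/τ²).
Σxᵢyᵢ = 6·9 + 2·(-1) + 2·3 = 58; Σxᵢ² = 44; σ²/τ² = 2/9.
β̂_MAP = 58 / (44 + 2/9) = 58/(398/9) = 261/199 ≈ 1.312.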